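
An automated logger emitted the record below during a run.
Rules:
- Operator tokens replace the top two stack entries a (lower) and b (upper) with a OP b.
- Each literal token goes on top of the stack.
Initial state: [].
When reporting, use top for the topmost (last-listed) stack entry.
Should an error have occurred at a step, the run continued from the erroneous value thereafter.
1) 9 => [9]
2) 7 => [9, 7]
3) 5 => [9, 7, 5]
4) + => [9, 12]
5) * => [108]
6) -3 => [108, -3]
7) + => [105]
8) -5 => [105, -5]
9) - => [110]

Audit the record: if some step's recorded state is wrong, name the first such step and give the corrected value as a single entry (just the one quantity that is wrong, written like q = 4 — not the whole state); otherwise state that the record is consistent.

Recomputing the run from the initial state:
step 1: [9]
step 2: [9, 7]
step 3: [9, 7, 5]
step 4: [9, 12]
step 5: [108]
step 6: [108, -3]
step 7: [105]
step 8: [105, -5]
step 9: [110]
This matches the record at every step.

no error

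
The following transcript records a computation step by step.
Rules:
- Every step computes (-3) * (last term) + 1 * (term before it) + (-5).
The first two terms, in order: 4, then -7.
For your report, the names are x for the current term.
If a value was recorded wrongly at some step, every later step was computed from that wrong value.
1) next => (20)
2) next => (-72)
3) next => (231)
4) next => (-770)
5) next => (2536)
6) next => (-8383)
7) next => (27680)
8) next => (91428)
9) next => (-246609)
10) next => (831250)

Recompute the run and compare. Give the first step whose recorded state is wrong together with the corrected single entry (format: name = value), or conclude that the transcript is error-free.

1. x = -3*(-7) + (1)*(4) + (-5) = 20 (no discrepancy)
2. x = -3*(20) + (1)*(-7) + (-5) = -72 (same as recorded)
3. x = -3*(-72) + (1)*(20) + (-5) = 231 (verified)
4. x = -3*(231) + (1)*(-72) + (-5) = -770 (exactly as logged)
5. x = -3*(-770) + (1)*(231) + (-5) = 2536 (agrees with the transcript)
6. x = -3*(2536) + (1)*(-770) + (-5) = -8383 (consistent with the transcript)
7. x = -3*(-8383) + (1)*(2536) + (-5) = 27680 (verified)
8. x = -3*(27680) + (1)*(-8383) + (-5) = -91428 (not what was recorded)
That makes step 8 the first incorrect line — x = -91428 is what it should show.

step 8, x = -91428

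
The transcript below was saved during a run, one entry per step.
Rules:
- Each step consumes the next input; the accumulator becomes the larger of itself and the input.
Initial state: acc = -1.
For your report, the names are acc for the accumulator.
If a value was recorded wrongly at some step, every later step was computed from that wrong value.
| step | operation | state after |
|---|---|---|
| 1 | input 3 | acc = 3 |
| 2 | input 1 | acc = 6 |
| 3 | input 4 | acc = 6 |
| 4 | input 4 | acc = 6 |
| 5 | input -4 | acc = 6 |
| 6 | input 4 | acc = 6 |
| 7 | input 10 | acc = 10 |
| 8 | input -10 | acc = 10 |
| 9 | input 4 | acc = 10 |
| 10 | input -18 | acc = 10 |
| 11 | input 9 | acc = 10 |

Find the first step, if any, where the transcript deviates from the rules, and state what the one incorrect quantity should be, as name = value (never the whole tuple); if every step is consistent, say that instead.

1. acc = max(-1, 3) = 3 (in agreement)
2. acc = max(3, 1) = 3 (first mismatch against the transcript)
First deviation found at step 2; the corrected entry is acc = 3.

step 2, acc = 3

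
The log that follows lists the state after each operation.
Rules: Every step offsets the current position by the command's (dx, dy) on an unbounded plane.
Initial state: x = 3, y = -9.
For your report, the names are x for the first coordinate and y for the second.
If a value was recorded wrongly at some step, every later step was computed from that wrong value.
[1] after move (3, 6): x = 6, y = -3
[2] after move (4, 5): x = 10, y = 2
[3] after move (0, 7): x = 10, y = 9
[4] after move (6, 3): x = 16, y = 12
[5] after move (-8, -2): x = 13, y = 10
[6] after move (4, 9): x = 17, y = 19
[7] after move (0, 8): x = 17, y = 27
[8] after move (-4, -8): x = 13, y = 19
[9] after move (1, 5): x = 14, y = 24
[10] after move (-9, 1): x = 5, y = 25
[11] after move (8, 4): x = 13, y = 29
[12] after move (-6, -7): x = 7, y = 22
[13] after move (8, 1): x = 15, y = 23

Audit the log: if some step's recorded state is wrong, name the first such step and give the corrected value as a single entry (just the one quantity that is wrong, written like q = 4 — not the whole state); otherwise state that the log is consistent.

step 5, x = 8

Recomputing the run from the initial state:
step 1: x = 6, y = -3
step 2: x = 10, y = 2
step 3: x = 10, y = 9
step 4: x = 16, y = 12
step 5: x = 8, y = 10
step 6: x = 12, y = 19
step 7: x = 12, y = 27
step 8: x = 8, y = 19
step 9: x = 9, y = 24
step 10: x = 0, y = 25
step 11: x = 8, y = 29
step 12: x = 2, y = 22
step 13: x = 10, y = 23
The first disagreement with the log is at step 5, where the value should be x = 8.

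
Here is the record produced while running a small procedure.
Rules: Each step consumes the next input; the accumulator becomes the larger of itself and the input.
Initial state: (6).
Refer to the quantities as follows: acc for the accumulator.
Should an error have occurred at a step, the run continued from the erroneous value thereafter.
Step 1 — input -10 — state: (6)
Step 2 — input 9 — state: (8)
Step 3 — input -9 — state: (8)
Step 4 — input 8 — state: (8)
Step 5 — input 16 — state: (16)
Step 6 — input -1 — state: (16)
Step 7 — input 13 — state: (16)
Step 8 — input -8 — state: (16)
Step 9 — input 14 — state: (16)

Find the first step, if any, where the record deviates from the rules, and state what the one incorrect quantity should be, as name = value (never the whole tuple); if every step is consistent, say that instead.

step 2, acc = 9

Step 1: acc = max(6, -10) = 6 — exactly as logged.
Step 2: acc = max(6, 9) = 9 — the record disagrees here.
So the first discrepancy is step 2, where the right value is acc = 9.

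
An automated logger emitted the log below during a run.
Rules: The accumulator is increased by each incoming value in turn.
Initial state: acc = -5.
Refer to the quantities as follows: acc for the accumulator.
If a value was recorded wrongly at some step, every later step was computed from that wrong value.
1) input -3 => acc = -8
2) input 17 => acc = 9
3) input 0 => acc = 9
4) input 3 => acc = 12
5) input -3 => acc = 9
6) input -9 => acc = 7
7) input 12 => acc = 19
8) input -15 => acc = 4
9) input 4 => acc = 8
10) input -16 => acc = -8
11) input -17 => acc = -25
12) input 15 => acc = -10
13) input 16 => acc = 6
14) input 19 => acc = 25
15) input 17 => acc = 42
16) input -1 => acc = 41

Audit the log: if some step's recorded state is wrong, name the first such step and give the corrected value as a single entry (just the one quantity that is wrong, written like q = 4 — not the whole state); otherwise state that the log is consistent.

1. acc = -5 + -3 = -8 (same as recorded)
2. acc = -8 + 17 = 9 (in agreement)
3. acc = 9 + 0 = 9 (verified)
4. acc = 9 + 3 = 12 (agrees with the log)
5. acc = 12 + -3 = 9 (consistent with the log)
6. acc = 9 + -9 = 0 (the log disagrees here)
Step 6 is the first one off; corrected, acc = 0.

step 6, acc = 0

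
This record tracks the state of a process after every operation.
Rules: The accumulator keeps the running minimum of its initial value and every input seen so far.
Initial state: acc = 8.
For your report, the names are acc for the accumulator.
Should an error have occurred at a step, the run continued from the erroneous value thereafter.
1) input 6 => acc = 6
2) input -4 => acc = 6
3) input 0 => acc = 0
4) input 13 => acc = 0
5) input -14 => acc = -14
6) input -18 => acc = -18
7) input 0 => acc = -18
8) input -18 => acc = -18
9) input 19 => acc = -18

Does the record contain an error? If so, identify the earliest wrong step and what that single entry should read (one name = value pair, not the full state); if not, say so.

step 2, acc = -4

Recomputing the run from the initial state:
step 1: acc = 6
step 2: acc = -4
step 3: acc = -4
step 4: acc = -4
step 5: acc = -14
step 6: acc = -18
step 7: acc = -18
step 8: acc = -18
step 9: acc = -18
The first disagreement with the record is at step 2, where the value should be acc = -4.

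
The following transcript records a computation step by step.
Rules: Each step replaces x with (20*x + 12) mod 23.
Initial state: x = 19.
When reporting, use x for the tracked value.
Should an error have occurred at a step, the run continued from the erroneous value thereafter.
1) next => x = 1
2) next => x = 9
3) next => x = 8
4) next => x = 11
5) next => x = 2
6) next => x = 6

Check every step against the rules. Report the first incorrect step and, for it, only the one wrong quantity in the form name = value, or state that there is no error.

step 1: x = (20*19 + 12) mod 23 = 1 -> no discrepancy
step 2: x = (20*1 + 12) mod 23 = 9 -> matches
step 3: x = (20*9 + 12) mod 23 = 8 -> verified
step 4: x = (20*8 + 12) mod 23 = 11 -> same as recorded
step 5: x = (20*11 + 12) mod 23 = 2 -> exactly as logged
step 6: x = (20*2 + 12) mod 23 = 6 -> no discrepancy
All entries verified; no error found.

no error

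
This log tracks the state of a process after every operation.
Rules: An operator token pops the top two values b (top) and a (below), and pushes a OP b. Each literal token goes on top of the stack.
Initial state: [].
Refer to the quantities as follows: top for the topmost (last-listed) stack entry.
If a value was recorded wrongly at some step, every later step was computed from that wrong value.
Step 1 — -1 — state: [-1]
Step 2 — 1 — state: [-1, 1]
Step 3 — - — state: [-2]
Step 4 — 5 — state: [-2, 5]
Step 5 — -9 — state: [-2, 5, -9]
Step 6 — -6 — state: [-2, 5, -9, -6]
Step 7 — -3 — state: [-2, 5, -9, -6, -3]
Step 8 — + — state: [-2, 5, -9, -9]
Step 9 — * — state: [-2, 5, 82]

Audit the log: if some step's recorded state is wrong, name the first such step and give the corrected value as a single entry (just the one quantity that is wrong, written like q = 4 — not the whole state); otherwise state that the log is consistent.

step 9, top = 81

step 1: push -1: top = -1 -> exactly as logged
step 2: push 1: top = 1 -> same as recorded
step 3: -1 - 1 = -2 -> confirmed correct
step 4: push 5: top = 5 -> confirmed correct
step 5: push -9: top = -9 -> matches
step 6: push -6: top = -6 -> same as recorded
step 7: push -3: top = -3 -> no discrepancy
step 8: -6 + -3 = -9 -> confirmed correct
step 9: -9 * -9 = 81 -> this is not what the log shows
First incorrect step: 9; the correct value is top = 81.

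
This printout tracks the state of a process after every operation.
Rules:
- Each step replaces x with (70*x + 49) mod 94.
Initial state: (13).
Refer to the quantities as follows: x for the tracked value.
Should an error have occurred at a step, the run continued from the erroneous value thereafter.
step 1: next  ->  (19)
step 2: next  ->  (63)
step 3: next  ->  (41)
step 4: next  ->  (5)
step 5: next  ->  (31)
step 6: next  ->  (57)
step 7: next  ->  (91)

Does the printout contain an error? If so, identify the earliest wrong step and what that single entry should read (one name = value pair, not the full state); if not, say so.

Recomputing the run from the initial state:
step 1: x = 19
step 2: x = 63
step 3: x = 41
step 4: x = 5
step 5: x = 23
step 6: x = 61
step 7: x = 89
The first disagreement with the printout is at step 5, where the value should be x = 23.

step 5, x = 23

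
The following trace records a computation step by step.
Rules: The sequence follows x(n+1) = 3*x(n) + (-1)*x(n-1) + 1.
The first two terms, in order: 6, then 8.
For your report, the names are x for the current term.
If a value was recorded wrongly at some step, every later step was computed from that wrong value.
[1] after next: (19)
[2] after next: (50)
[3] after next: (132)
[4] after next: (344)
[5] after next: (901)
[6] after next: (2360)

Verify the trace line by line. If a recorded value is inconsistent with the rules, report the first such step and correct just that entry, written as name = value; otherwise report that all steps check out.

1. x = 3*(8) + (-1)*(6) + (1) = 19 (same as recorded)
2. x = 3*(19) + (-1)*(8) + (1) = 50 (in agreement)
3. x = 3*(50) + (-1)*(19) + (1) = 132 (agrees with the trace)
4. x = 3*(132) + (-1)*(50) + (1) = 347 (the trace has a different value)
Step 4 is the first one off; corrected, x = 347.

step 4, x = 347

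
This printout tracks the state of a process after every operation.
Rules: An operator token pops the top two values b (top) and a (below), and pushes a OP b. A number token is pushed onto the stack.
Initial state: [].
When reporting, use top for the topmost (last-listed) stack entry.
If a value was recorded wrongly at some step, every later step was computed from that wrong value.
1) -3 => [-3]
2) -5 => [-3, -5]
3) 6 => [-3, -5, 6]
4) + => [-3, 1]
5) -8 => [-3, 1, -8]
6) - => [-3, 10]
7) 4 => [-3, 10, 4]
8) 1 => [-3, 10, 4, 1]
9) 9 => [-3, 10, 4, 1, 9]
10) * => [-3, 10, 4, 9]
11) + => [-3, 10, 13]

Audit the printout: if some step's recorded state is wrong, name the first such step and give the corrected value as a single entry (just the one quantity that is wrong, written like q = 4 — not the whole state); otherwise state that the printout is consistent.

Recomputing the run from the initial state:
step 1: [-3]
step 2: [-3, -5]
step 3: [-3, -5, 6]
step 4: [-3, 1]
step 5: [-3, 1, -8]
step 6: [-3, 9]
step 7: [-3, 9, 4]
step 8: [-3, 9, 4, 1]
step 9: [-3, 9, 4, 1, 9]
step 10: [-3, 9, 4, 9]
step 11: [-3, 9, 13]
The first disagreement with the printout is at step 6, where the value should be top = 9.

step 6, top = 9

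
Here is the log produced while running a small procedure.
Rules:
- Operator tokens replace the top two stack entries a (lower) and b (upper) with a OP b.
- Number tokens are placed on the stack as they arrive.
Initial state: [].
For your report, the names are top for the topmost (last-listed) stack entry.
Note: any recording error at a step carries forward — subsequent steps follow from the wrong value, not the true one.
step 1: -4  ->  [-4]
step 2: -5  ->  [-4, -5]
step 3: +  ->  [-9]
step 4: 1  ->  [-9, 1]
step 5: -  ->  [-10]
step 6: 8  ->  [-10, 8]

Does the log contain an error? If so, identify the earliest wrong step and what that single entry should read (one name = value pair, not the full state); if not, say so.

Step 1: push -4: top = -4 — verified.
Step 2: push -5: top = -5 — checks out.
Step 3: -4 + -5 = -9 — agrees with the log.
Step 4: push 1: top = 1 — consistent with the log.
Step 5: -9 - 1 = -10 — matches.
Step 6: push 8: top = 8 — checks out.
All entries verified; no error found.

no error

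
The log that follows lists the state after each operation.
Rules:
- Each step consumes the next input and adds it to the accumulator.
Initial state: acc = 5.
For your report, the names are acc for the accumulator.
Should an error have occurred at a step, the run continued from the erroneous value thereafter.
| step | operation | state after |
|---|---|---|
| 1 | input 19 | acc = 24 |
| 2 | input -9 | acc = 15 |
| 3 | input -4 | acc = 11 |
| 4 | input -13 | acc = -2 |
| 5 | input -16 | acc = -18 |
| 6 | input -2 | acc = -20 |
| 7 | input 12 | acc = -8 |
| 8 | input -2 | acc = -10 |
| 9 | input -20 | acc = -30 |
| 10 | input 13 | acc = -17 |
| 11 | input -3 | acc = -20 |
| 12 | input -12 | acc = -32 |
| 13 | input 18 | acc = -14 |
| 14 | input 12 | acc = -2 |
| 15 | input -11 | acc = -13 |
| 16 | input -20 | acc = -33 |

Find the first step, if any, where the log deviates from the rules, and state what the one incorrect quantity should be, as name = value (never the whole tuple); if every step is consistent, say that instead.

step 1: acc = 5 + 19 = 24 -> same as recorded
step 2: acc = 24 + -9 = 15 -> matches
step 3: acc = 15 + -4 = 11 -> checks out
step 4: acc = 11 + -13 = -2 -> agrees with the log
step 5: acc = -2 + -16 = -18 -> no discrepancy
step 6: acc = -18 + -2 = -20 -> consistent with the log
step 7: acc = -20 + 12 = -8 -> agrees with the log
step 8: acc = -8 + -2 = -10 -> consistent with the log
step 9: acc = -10 + -20 = -30 -> same as recorded
step 10: acc = -30 + 13 = -17 -> consistent with the log
step 11: acc = -17 + -3 = -20 -> matches
step 12: acc = -20 + -12 = -32 -> verified
step 13: acc = -32 + 18 = -14 -> checks out
step 14: acc = -14 + 12 = -2 -> exactly as logged
step 15: acc = -2 + -11 = -13 -> same as recorded
step 16: acc = -13 + -20 = -33 -> exactly as logged
Each recorded entry agrees with the recomputation.

no error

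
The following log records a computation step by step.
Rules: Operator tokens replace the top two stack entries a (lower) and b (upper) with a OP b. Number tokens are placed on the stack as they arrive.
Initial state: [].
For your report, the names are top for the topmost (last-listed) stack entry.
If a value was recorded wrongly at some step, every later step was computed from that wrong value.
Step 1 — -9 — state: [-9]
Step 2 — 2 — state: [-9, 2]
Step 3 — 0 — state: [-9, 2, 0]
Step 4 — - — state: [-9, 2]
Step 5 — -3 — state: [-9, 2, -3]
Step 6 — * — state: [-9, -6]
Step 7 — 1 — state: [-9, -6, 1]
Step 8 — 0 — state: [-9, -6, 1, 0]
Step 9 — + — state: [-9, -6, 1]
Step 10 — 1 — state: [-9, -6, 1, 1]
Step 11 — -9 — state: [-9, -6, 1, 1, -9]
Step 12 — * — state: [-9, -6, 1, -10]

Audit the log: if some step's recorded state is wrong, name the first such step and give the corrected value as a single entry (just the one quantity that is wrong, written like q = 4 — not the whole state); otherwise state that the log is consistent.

step 12, top = -9

1. push -9: top = -9 (same as recorded)
2. push 2: top = 2 (in agreement)
3. push 0: top = 0 (in agreement)
4. 2 - 0 = 2 (agrees with the log)
5. push -3: top = -3 (confirmed correct)
6. 2 * -3 = -6 (confirmed correct)
7. push 1: top = 1 (verified)
8. push 0: top = 0 (no discrepancy)
9. 1 + 0 = 1 (matches)
10. push 1: top = 1 (exactly as logged)
11. push -9: top = -9 (verified)
12. 1 * -9 = -9 (the recorded entry deviates here)
So the first discrepancy is step 12, where the right value is top = -9.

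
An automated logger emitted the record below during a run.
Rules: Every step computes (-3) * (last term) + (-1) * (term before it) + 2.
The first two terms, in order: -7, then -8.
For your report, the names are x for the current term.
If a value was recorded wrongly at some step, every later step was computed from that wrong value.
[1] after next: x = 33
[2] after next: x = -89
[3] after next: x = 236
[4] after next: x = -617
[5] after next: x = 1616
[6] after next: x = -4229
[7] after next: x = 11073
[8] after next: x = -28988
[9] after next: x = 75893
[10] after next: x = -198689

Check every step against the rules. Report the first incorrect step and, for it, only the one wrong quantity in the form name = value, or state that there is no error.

Step 1: x = -3*(-8) + (-1)*(-7) + (2) = 33 — matches.
Step 2: x = -3*(33) + (-1)*(-8) + (2) = -89 — same as recorded.
Step 3: x = -3*(-89) + (-1)*(33) + (2) = 236 — confirmed correct.
Step 4: x = -3*(236) + (-1)*(-89) + (2) = -617 — confirmed correct.
Step 5: x = -3*(-617) + (-1)*(236) + (2) = 1617 — the entry is off here.
Conclusion: step 5 carries the first error; the entry should be x = 1617.

step 5, x = 1617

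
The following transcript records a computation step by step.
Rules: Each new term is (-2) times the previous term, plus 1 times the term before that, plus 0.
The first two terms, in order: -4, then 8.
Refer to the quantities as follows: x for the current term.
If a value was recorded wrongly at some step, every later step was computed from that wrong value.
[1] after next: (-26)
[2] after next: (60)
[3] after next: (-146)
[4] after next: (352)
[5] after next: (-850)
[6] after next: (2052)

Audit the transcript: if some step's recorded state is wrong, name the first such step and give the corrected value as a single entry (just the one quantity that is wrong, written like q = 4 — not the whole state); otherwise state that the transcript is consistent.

1. x = -2*(8) + (1)*(-4) + (0) = -20 (not what was recorded)
First deviation found at step 1; the corrected entry is x = -20.

step 1, x = -20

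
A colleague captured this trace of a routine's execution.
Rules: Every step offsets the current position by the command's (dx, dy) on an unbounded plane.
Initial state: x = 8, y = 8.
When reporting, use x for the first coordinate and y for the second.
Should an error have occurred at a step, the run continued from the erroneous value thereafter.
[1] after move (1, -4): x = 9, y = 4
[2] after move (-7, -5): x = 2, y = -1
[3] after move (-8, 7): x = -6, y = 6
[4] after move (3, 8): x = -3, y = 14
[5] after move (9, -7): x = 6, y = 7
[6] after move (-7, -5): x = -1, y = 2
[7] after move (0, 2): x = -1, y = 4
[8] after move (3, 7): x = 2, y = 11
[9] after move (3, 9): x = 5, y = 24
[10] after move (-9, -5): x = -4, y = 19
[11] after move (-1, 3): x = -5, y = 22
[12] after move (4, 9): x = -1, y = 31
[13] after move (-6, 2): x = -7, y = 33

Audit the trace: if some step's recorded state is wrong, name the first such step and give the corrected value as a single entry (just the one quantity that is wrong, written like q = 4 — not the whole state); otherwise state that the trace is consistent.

Step 1: x = 8 + (1) = 9, y = 8 + (-4) = 4 — confirmed correct.
Step 2: x = 9 + (-7) = 2, y = 4 + (-5) = -1 — matches.
Step 3: x = 2 + (-8) = -6, y = -1 + (7) = 6 — in agreement.
Step 4: x = -6 + (3) = -3, y = 6 + (8) = 14 — verified.
Step 5: x = -3 + (9) = 6, y = 14 + (-7) = 7 — matches.
Step 6: x = 6 + (-7) = -1, y = 7 + (-5) = 2 — consistent with the trace.
Step 7: x = -1 + (0) = -1, y = 2 + (2) = 4 — confirmed correct.
Step 8: x = -1 + (3) = 2, y = 4 + (7) = 11 — verified.
Step 9: x = 2 + (3) = 5, y = 11 + (9) = 20 — first mismatch against the trace.
So the first discrepancy is step 9, where the right value is y = 20.

step 9, y = 20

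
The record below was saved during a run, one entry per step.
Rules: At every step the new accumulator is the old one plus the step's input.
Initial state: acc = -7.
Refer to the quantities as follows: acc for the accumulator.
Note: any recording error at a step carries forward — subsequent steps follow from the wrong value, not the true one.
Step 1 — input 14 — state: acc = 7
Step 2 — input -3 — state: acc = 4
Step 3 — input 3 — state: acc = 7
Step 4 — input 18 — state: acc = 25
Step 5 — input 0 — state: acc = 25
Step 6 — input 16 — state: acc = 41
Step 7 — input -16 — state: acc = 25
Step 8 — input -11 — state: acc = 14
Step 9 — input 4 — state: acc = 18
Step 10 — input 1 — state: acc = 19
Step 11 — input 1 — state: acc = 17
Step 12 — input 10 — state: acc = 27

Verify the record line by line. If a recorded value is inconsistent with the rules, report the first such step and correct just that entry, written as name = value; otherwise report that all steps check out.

step 11, acc = 20

Recomputing the run from the initial state:
step 1: acc = 7
step 2: acc = 4
step 3: acc = 7
step 4: acc = 25
step 5: acc = 25
step 6: acc = 41
step 7: acc = 25
step 8: acc = 14
step 9: acc = 18
step 10: acc = 19
step 11: acc = 20
step 12: acc = 30
The first disagreement with the record is at step 11, where the value should be acc = 20.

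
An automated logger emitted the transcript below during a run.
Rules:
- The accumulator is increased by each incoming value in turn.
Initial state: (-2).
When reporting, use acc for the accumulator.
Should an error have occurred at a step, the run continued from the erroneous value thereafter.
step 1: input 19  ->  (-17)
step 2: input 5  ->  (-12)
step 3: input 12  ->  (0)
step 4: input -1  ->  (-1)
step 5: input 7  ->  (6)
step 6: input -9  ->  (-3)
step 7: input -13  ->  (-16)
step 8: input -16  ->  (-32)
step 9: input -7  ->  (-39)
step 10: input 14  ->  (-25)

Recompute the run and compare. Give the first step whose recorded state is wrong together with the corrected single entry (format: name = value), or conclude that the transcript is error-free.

step 1, acc = 17

Step 1: acc = -2 + 19 = 17 — the transcript disagrees here.
First deviation found at step 1; the corrected entry is acc = 17.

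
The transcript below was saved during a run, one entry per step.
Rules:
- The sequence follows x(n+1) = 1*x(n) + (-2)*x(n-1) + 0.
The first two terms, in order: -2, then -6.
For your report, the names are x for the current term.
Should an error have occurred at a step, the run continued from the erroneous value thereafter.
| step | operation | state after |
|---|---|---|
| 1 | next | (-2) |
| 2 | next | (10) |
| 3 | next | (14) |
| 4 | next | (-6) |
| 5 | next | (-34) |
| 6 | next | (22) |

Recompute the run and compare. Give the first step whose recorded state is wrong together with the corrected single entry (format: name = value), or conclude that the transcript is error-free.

step 6, x = -22

Recomputing the run from the initial state:
step 1: x = -2
step 2: x = 10
step 3: x = 14
step 4: x = -6
step 5: x = -34
step 6: x = -22
The first disagreement with the transcript is at step 6, where the value should be x = -22.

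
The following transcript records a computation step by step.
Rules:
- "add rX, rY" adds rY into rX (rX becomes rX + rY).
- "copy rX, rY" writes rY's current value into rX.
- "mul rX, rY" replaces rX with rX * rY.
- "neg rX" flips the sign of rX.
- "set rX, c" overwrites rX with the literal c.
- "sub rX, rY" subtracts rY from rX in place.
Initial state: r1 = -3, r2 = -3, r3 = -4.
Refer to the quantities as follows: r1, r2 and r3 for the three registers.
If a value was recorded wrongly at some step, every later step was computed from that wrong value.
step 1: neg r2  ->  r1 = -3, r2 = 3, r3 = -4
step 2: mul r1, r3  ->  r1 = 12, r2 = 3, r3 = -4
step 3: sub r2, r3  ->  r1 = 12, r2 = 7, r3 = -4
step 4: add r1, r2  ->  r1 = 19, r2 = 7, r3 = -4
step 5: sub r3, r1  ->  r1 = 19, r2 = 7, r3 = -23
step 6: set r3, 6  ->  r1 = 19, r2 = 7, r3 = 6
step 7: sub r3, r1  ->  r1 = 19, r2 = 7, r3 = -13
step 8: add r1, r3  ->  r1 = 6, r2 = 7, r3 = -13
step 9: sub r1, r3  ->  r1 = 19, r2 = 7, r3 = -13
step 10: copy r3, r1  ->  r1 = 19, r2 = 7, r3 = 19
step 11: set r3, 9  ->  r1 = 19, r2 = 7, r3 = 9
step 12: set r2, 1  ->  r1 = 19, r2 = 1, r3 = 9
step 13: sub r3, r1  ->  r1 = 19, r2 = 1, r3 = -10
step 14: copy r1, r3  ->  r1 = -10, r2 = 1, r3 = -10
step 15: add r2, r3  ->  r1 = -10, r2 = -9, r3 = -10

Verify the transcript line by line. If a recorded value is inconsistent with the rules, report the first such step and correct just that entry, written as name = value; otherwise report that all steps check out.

Step 1: r2 = -(-3) = 3 — no discrepancy.
Step 2: r1 = -3 * -4 = 12 — confirmed correct.
Step 3: r2 = 3 - -4 = 7 — in agreement.
Step 4: r1 = 12 + 7 = 19 — agrees with the transcript.
Step 5: r3 = -4 - 19 = -23 — confirmed correct.
Step 6: r3 = 6 — confirmed correct.
Step 7: r3 = 6 - 19 = -13 — agrees with the transcript.
Step 8: r1 = 19 + -13 = 6 — checks out.
Step 9: r1 = 6 - -13 = 19 — no discrepancy.
Step 10: r3 = 19 — no discrepancy.
Step 11: r3 = 9 — same as recorded.
Step 12: r2 = 1 — same as recorded.
Step 13: r3 = 9 - 19 = -10 — no discrepancy.
Step 14: r1 = -10 — agrees with the transcript.
Step 15: r2 = 1 + -10 = -9 — matches.
Every step is consistent.

no error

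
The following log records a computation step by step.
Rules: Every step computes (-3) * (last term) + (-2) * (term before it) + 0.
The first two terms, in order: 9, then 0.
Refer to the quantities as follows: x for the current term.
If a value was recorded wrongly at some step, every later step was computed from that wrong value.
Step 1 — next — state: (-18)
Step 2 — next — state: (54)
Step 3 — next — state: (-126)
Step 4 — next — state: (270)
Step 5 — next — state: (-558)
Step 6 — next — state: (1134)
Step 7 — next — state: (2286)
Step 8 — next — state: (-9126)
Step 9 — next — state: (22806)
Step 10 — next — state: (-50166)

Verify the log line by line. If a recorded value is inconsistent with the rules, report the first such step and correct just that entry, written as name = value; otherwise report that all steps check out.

step 7, x = -2286

Recomputing the run from the initial state:
step 1: x = -18
step 2: x = 54
step 3: x = -126
step 4: x = 270
step 5: x = -558
step 6: x = 1134
step 7: x = -2286
step 8: x = 4590
step 9: x = -9198
step 10: x = 18414
The first disagreement with the log is at step 7, where the value should be x = -2286.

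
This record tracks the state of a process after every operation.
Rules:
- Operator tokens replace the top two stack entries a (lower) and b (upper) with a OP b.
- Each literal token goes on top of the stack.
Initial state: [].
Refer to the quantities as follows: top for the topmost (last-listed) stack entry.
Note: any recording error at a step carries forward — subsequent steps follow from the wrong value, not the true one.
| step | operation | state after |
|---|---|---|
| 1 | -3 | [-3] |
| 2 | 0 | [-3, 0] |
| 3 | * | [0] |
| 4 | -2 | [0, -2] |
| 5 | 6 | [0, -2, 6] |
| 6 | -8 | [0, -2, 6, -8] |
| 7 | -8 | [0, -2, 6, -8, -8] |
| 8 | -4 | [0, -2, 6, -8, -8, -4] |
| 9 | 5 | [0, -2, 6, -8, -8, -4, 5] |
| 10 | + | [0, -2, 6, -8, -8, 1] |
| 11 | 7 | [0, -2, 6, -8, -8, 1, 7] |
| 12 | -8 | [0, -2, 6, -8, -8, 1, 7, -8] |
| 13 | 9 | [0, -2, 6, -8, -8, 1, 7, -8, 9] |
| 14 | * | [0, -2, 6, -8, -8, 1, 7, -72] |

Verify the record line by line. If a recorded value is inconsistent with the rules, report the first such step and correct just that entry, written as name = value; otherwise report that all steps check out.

step 1: push -3: top = -3 -> checks out
step 2: push 0: top = 0 -> in agreement
step 3: -3 * 0 = 0 -> matches
step 4: push -2: top = -2 -> same as recorded
step 5: push 6: top = 6 -> confirmed correct
step 6: push -8: top = -8 -> no discrepancy
step 7: push -8: top = -8 -> verified
step 8: push -4: top = -4 -> exactly as logged
step 9: push 5: top = 5 -> same as recorded
step 10: -4 + 5 = 1 -> exactly as logged
step 11: push 7: top = 7 -> agrees with the record
step 12: push -8: top = -8 -> consistent with the record
step 13: push 9: top = 9 -> same as recorded
step 14: -8 * 9 = -72 -> confirmed correct
The recomputation confirms every line.

no error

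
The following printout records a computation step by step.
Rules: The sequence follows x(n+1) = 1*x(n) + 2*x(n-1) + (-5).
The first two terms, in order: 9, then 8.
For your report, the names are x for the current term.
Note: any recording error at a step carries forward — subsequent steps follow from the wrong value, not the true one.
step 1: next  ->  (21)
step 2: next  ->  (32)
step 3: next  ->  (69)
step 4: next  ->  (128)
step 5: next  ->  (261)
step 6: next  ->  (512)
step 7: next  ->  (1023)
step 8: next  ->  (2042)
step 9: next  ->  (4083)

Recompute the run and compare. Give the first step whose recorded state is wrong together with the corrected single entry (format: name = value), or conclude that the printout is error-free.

step 7, x = 1029

step 1: x = 1*(8) + (2)*(9) + (-5) = 21 -> agrees with the printout
step 2: x = 1*(21) + (2)*(8) + (-5) = 32 -> same as recorded
step 3: x = 1*(32) + (2)*(21) + (-5) = 69 -> confirmed correct
step 4: x = 1*(69) + (2)*(32) + (-5) = 128 -> consistent with the printout
step 5: x = 1*(128) + (2)*(69) + (-5) = 261 -> exactly as logged
step 6: x = 1*(261) + (2)*(128) + (-5) = 512 -> verified
step 7: x = 1*(512) + (2)*(261) + (-5) = 1029 -> first mismatch against the printout
Conclusion: step 7 carries the first error; the entry should be x = 1029.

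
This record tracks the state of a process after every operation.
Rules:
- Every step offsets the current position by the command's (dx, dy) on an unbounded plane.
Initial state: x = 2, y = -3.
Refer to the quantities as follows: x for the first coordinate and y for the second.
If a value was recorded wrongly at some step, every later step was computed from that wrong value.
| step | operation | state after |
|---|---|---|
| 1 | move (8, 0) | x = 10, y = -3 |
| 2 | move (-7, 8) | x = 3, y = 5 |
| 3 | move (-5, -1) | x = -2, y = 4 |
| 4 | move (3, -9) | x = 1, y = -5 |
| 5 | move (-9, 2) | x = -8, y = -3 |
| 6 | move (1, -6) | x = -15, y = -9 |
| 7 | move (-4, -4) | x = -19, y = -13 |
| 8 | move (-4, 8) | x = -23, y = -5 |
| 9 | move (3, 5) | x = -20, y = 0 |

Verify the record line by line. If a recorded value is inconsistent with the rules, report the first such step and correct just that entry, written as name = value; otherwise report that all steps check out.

step 6, x = -7

Recomputing the run from the initial state:
step 1: x = 10, y = -3
step 2: x = 3, y = 5
step 3: x = -2, y = 4
step 4: x = 1, y = -5
step 5: x = -8, y = -3
step 6: x = -7, y = -9
step 7: x = -11, y = -13
step 8: x = -15, y = -5
step 9: x = -12, y = 0
The first disagreement with the record is at step 6, where the value should be x = -7.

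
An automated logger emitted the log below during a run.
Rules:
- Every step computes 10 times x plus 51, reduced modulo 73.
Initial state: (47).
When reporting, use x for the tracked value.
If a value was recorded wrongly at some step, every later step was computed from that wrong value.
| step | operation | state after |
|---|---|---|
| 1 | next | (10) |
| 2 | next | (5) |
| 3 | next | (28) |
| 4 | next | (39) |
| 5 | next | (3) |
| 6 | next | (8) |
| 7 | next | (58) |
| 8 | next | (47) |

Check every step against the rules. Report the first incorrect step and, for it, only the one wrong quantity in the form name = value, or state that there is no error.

1. x = (10*47 + 51) mod 73 = 10 (confirmed correct)
2. x = (10*10 + 51) mod 73 = 5 (consistent with the log)
3. x = (10*5 + 51) mod 73 = 28 (exactly as logged)
4. x = (10*28 + 51) mod 73 = 39 (confirmed correct)
5. x = (10*39 + 51) mod 73 = 3 (checks out)
6. x = (10*3 + 51) mod 73 = 8 (matches)
7. x = (10*8 + 51) mod 73 = 58 (consistent with the log)
8. x = (10*58 + 51) mod 73 = 47 (checks out)
No step deviates from the rules.

no error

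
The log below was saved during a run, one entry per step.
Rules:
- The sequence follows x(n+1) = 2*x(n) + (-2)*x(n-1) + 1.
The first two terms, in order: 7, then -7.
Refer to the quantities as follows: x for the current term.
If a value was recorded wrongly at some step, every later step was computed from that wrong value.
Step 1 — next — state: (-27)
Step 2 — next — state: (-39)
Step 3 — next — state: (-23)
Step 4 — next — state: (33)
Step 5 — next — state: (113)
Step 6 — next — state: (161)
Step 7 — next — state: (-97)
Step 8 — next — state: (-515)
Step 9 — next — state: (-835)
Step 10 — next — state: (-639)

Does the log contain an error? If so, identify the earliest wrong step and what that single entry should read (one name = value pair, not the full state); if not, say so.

step 7, x = 97

Recomputing the run from the initial state:
step 1: x = -27
step 2: x = -39
step 3: x = -23
step 4: x = 33
step 5: x = 113
step 6: x = 161
step 7: x = 97
step 8: x = -127
step 9: x = -447
step 10: x = -639
The first disagreement with the log is at step 7, where the value should be x = 97.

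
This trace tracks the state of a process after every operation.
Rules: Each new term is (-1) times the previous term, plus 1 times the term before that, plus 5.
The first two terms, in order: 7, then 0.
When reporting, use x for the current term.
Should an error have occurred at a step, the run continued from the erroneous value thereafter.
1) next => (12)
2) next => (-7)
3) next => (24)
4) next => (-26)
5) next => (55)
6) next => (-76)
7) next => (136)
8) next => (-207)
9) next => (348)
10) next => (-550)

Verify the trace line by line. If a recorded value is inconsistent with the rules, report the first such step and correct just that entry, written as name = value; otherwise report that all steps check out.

no error

Recomputing the run from the initial state:
step 1: x = 12
step 2: x = -7
step 3: x = 24
step 4: x = -26
step 5: x = 55
step 6: x = -76
step 7: x = 136
step 8: x = -207
step 9: x = 348
step 10: x = -550
This matches the trace at every step.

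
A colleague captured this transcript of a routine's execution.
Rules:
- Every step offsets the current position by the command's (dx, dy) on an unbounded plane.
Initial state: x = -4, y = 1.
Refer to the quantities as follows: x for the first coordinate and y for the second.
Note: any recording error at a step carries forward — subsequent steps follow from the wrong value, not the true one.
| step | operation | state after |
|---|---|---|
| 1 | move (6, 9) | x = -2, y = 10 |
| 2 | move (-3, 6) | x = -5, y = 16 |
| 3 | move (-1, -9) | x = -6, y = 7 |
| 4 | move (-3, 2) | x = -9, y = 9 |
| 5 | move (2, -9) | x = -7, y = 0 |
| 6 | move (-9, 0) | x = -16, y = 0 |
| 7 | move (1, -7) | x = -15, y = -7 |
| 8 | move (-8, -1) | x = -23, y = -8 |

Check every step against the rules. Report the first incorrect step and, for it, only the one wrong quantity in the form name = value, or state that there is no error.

step 1, x = 2

Step 1: x = -4 + (6) = 2, y = 1 + (9) = 10 — the transcript disagrees here.
First incorrect step: 1; the correct value is x = 2.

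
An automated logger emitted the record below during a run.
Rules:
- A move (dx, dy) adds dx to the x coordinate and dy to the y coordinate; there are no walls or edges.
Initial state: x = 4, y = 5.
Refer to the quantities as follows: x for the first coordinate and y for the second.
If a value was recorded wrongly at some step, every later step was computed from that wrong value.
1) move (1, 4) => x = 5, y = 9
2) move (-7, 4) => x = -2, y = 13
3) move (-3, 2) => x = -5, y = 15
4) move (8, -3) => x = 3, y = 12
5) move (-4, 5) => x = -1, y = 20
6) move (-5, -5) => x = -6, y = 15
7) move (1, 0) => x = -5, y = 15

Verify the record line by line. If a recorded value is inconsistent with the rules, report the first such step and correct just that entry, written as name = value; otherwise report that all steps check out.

1. x = 4 + (1) = 5, y = 5 + (4) = 9 (matches)
2. x = 5 + (-7) = -2, y = 9 + (4) = 13 (consistent with the record)
3. x = -2 + (-3) = -5, y = 13 + (2) = 15 (in agreement)
4. x = -5 + (8) = 3, y = 15 + (-3) = 12 (in agreement)
5. x = 3 + (-4) = -1, y = 12 + (5) = 17 (this is not what the record shows)
First incorrect step: 5; the correct value is y = 17.

step 5, y = 17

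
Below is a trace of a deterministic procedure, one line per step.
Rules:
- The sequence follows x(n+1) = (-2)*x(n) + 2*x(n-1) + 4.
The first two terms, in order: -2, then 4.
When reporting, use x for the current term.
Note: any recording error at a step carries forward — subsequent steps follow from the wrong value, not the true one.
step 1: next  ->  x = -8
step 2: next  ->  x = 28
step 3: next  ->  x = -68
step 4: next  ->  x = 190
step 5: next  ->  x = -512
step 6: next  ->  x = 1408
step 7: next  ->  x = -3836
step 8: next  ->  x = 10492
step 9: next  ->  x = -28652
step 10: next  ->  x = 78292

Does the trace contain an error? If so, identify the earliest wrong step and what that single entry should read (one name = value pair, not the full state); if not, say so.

step 4, x = 196

step 1: x = -2*(4) + (2)*(-2) + (4) = -8 -> no discrepancy
step 2: x = -2*(-8) + (2)*(4) + (4) = 28 -> confirmed correct
step 3: x = -2*(28) + (2)*(-8) + (4) = -68 -> checks out
step 4: x = -2*(-68) + (2)*(28) + (4) = 196 -> the trace disagrees here
First deviation found at step 4; the corrected entry is x = 196.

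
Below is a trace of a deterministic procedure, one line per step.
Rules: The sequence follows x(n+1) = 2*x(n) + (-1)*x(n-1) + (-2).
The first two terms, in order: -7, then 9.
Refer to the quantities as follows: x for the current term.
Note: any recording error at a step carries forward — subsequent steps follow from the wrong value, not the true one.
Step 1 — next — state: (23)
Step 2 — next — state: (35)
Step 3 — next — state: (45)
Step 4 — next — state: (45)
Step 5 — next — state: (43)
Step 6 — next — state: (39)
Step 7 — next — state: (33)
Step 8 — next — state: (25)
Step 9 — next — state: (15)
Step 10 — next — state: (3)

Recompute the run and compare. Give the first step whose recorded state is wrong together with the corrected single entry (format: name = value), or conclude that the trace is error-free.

Step 1: x = 2*(9) + (-1)*(-7) + (-2) = 23 — verified.
Step 2: x = 2*(23) + (-1)*(9) + (-2) = 35 — exactly as logged.
Step 3: x = 2*(35) + (-1)*(23) + (-2) = 45 — in agreement.
Step 4: x = 2*(45) + (-1)*(35) + (-2) = 53 — not what was recorded.
The audit stops at step 4: the recorded entry is wrong and should be x = 53.

step 4, x = 53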